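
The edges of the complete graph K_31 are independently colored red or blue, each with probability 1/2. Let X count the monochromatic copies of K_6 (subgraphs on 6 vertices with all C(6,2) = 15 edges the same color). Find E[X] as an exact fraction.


Let X = Σ_S X_S over the C(31, 6) = 736281 subsets S of size 6, where X_S = 1 if the K_6 on S is monochromatic.
For a fixed S, the K_6 on S has C(6, 2) = 15 edges. P[all 15 edges red] = (1/2)^15, and likewise for blue, so P[monochromatic] = 2·(1/2)^15 = 2^{1 − 15} = 1/16384.
By linearity: E[X] = C(31, 6) · 2^{1 − 15} = 736281 · 1/16384 = 736281/16384.
Numerically: E[X] ≈ 44.939.

E[X] = C(31,6)·2^(1−C(6,2)) = 736281/16384 ≈ 44.939.


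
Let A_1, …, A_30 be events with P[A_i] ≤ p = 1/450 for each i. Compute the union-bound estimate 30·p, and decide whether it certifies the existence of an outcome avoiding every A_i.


Union bound: P[∪_{i=1}^{30} A_i] ≤ Σ_i P[A_i] ≤ 30·p = 30·(1/450) = 1/15.
Numerically: 1/15 ≈ 0.06667.
Is 1/15 < 1? YES.
Since P[∪ A_i] ≤ 1/15 < 1, the complement has P[∩ A_i^c] ≥ 1 − 1/15 = 14/15 > 0, so some outcome avoids every A_i.

30·p = 1/15 ≈ 0.06667; existence CERTIFIED by the union bound.


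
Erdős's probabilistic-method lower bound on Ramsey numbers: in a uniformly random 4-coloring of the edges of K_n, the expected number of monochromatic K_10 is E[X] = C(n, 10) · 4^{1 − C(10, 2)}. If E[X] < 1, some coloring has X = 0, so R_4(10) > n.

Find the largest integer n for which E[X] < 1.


We need C(n, 10) · 4^{1 − 45} < 1, i.e. C(n, 10) < 4^{45 − 1} = 309485009821345068724781056.
Check values of n near the boundary:
  n = 2022: C(2022, 10) = 307870445231474093395937796; 307870445231474093395937796 < 309485009821345068724781056? YES
  n = 2023: C(2023, 10) = 309399856285778485315440716; 309399856285778485315440716 < 309485009821345068724781056? YES
  n = 2024: C(2024, 10) = 310936101848269937576192656; 310936101848269937576192656 < 309485009821345068724781056? NO
  n = 2025: C(2025, 10) = 312479209053472269772600560; 312479209053472269772600560 < 309485009821345068724781056? NO
The largest n with C(n, 10) < 309485009821345068724781056 is n = 2023 (where E[X] = 77349964071444621328860179/77371252455336267181195264 ≈ 0.99972). Hence R_4(10) > 2023, i.e. R_4(10) ≥ 2024.

Largest n = 2023; hence R_4(10) > 2023.


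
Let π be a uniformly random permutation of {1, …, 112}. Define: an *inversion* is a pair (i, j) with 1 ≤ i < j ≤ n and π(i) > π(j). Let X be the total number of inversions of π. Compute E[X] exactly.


Write X = Σ X_I over the C(112, 2) = 6216 pairs i < j, with X_I the indicator of one inversion.
There are 6216 indicators.
For each fixed pair i < j, the values π(i) and π(j) are two distinct elements of {1, …, 112} in uniformly random order; by symmetry P[π(i) > π(j)] = 1/2.
By linearity: E[X] = 6216 · (1/2) = C(112, 2) · (1/2) = 6216/2 = 3108 ≈ 3108.000000.

E[X] = 3108 = 3108.000000.


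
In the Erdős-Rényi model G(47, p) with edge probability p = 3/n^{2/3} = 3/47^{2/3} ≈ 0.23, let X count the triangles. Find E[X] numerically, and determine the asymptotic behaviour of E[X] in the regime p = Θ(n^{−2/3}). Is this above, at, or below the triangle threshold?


Number of potential triangles: C(47, 3) = 16215.
Each occurs with probability p³ ≈ (0.23)³ ≈ 1.22227e-02.
By linearity: E[X] = C(47, 3)·p³ ≈ 16215 · 1.22227e-02 ≈ 198.191.
Since α = 2/3 < 1, p = c/n^{2/3} ≫ 1/n is above the triangle threshold p ~ 1/n. Asymptotically E[X] ~ (c³/6)·n^{3(1−α)} = (3³/6)·n^{1} → ∞; triangles are abundant w.h.p.

E[X] ≈ 198.191; in regime p = Θ(1/n^{2/3}) E[X] diverges (above the triangle threshold p ~ 1/n).


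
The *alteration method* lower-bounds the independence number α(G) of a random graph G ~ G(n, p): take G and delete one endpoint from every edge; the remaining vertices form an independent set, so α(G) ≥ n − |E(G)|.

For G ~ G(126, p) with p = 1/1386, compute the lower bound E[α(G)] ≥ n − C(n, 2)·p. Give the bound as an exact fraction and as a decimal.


E[|E(G)|] = C(126, 2)·p = 7875 · (1/1386) = 125/22.
E[α(G)] ≥ n − E[|E(G)|] = 126 − 125/22 = 2647/22.
Numerically: ≈ 120.318182.
(This is only a lower bound; the true E[α(G)] may be larger.)

E[α(G)] ≥ 2647/22 ≈ 120.318182.


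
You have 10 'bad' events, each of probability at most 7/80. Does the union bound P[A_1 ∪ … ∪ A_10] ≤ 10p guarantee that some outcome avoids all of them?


Union bound: P[∪_{i=1}^{10} A_i] ≤ Σ_i P[A_i] ≤ 10·p = 10·(7/80) = 7/8.
Numerically: 7/8 ≈ 0.87500.
Is 7/8 < 1? YES.
Since P[∪ A_i] ≤ 7/8 < 1, the complement has P[∩ A_i^c] ≥ 1 − 7/8 = 1/8 > 0, so some outcome avoids every A_i.

10·p = 7/8 ≈ 0.87500; existence CERTIFIED by the union bound.


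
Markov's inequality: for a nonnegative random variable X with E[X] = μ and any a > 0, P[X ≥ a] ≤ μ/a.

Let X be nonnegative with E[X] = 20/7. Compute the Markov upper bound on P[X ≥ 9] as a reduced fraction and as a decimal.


μ = E[X] = 20/7, a = 9.
Markov: P[X ≥ 9] ≤ μ/a = (20/7)/9 = 20/63.
Numerically: ≈ 0.317460.
(Since a = 9 > μ = 2.857143, the bound 20/63 is < 1 and informative.)

P[X ≥ 9] ≤ 20/63 ≈ 0.317460.


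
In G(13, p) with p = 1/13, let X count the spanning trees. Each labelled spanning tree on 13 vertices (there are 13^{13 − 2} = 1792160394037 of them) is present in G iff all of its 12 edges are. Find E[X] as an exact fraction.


K_13 has 13^{13 − 2} = 1792160394037 labelled spanning trees.
For each such spanning tree H, let X_H = 1 if all 12 edges of H are present in G. Then P[X_H = 1] = p^{12} = (1/13)^{12} = 1/23298085122481.
By linearity: E[X] = Σ_H E[X_H] = 1792160394037 · p^{12} = 1792160394037 · 1/23298085122481 = 1/13.
Numerically: E[X] ≈ 0.0769231.

E[X] = 1792160394037 · (1/13)^{12} = 1/13 ≈ 0.0769231.


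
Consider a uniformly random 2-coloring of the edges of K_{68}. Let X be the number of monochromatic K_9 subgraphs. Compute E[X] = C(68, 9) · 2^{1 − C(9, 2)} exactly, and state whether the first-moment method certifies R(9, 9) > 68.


E[X] = C(68, 9) · 2^{1 − 36} = 49280065120 · 2^{−35} = 49280065120/34359738368.
As a reduced fraction: E[X] = 1540002035/1073741824 ≈ 1.4342387.
Is E[X] < 1? NO.
Since E[X] ≥ 1, the first-moment bound is inconclusive at n = 68; it does NOT by itself certify R(9, 9) > 68.

E[X] = 1540002035/1073741824 ≈ 1.4342387; E[X] ≥ 1; first-moment method inconclusive here.


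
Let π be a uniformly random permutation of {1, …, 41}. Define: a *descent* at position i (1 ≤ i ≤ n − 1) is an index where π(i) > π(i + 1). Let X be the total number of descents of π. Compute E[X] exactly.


Write X = Σ X_I over i = 1, …, 40, with X_I the indicator of one descent.
There are 40 indicators.
For each fixed i, the pair (π(i), π(i+1)) is a uniformly random ordered pair of distinct values from {1, …, 41}; by symmetry P[π(i) > π(i+1)] = 1/2.
By linearity: E[X] = 40 · (1/2) = (41 − 1) · (1/2) = 20 ≈ 20.0000.

E[X] = 20 = 20.0000.


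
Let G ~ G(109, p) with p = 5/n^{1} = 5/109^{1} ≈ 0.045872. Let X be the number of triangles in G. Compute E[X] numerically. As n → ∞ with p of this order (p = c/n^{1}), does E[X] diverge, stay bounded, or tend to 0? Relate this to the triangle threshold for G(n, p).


Number of potential triangles: C(109, 3) = 209934.
Each occurs with probability p³ ≈ (0.045872)³ ≈ 9.6522935e-05.
By linearity: E[X] = C(109, 3)·p³ ≈ 209934 · 9.6522935e-05 ≈ 20.26345.
Here α = 1, so p = 5/n is exactly at the triangle threshold p ~ 1/n. Asymptotically E[X] → c³/6 = 5³/6 = 125/6 ≈ 20.83333, a bounded constant. In this regime the triangle count is asymptotically Poisson(c³/6).

E[X] ≈ 20.26345; in regime p = Θ(1/n^{1}) E[X] stays bounded (at the triangle threshold p ~ 1/n).


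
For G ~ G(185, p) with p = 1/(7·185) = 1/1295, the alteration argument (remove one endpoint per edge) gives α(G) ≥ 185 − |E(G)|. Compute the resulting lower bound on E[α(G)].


E[|E(G)|] = C(185, 2)·p = 17020 · (1/1295) = 92/7.
E[α(G)] ≥ n − E[|E(G)|] = 185 − 92/7 = 1203/7.
Numerically: ≈ 171.857.
(This is only a lower bound; the true E[α(G)] may be larger.)

E[α(G)] ≥ 1203/7 ≈ 171.857.


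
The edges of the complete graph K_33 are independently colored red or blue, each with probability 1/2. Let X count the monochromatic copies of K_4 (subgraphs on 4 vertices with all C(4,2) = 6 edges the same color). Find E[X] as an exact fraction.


Let X = Σ_S X_S over the C(33, 4) = 40920 subsets S of size 4, where X_S = 1 if the K_4 on S is monochromatic.
For a fixed S, the K_4 on S has C(4, 2) = 6 edges. P[all 6 edges red] = (1/2)^6, and likewise for blue, so P[monochromatic] = 2·(1/2)^6 = 2^{1 − 6} = 1/32.
By linearity: E[X] = C(33, 4) · 2^{1 − 6} = 40920 · 1/32 = 5115/4.
Numerically: E[X] ≈ 1278.7500.

E[X] = C(33,4)·2^(1−C(4,2)) = 5115/4 ≈ 1278.7500.


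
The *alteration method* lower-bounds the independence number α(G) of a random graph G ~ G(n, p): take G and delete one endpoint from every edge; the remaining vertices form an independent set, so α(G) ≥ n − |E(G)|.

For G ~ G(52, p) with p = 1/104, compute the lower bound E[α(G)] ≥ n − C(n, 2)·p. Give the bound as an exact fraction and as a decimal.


E[|E(G)|] = C(52, 2)·p = 1326 · (1/104) = 51/4.
E[α(G)] ≥ n − E[|E(G)|] = 52 − 51/4 = 157/4.
Numerically: ≈ 39.2500.
(This is only a lower bound; the true E[α(G)] may be larger.)

E[α(G)] ≥ 157/4 ≈ 39.2500.


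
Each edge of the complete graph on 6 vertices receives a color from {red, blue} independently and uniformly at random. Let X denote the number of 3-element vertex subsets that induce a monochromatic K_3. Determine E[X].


Let X = Σ_S X_S over the C(6, 3) = 20 subsets S of size 3, where X_S = 1 if the K_3 on S is monochromatic.
For a fixed S, the K_3 on S has C(3, 2) = 3 edges. P[all 3 edges red] = (1/2)^3, and likewise for blue, so P[monochromatic] = 2·(1/2)^3 = 2^{1 − 3} = 1/4.
By linearity of expectation: E[X] = C(6, 3) · 2^{1 − 3} = 20 · 1/4 = 5.
Numerically: E[X] ≈ 5.00000.

E[X] = C(6,3)·2^(1−C(3,2)) = 5 ≈ 5.00000.


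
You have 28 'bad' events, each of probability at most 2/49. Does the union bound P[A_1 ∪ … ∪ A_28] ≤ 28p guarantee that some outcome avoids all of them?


Union bound: P[∪_{i=1}^{28} A_i] ≤ Σ_i P[A_i] ≤ 28·p = 28·(2/49) = 8/7.
Numerically: 8/7 ≈ 1.1428571.
Is 8/7 < 1? NO.
Since the bound 8/7 is ≥ 1, the union bound is uninformative here; it does NOT by itself certify existence.

28·p = 8/7 ≈ 1.1428571; existence NOT certified by the union bound.


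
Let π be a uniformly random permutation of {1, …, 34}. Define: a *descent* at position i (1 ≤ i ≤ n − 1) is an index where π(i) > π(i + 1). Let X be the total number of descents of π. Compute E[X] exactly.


Write X = Σ X_I over i = 1, …, 33, with X_I the indicator of one descent.
There are 33 indicators.
For each fixed i, the pair (π(i), π(i+1)) is a uniformly random ordered pair of distinct values from {1, …, 34}; by symmetry P[π(i) > π(i+1)] = 1/2.
By linearity: E[X] = 33 · (1/2) = (34 − 1) · (1/2) = 33/2 ≈ 16.50000.

E[X] = 33/2 = 16.50000.


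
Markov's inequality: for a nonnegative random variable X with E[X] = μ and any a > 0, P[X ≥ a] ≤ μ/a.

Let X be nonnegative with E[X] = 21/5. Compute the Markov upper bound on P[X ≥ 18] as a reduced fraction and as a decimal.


μ = E[X] = 21/5, a = 18.
Markov: P[X ≥ 18] ≤ μ/a = (21/5)/18 = 7/30.
Numerically: ≈ 0.23333.
(Since a = 18 > μ = 4.20000, the bound 7/30 is < 1 and informative.)

P[X ≥ 18] ≤ 7/30 ≈ 0.23333.


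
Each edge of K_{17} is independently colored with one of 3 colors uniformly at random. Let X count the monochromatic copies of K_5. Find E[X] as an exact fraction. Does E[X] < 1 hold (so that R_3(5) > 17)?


E[X] = C(17, 5) · 3^{1 − 10} = 6188 · 3^{−9} = 6188/19683.
As a reduced fraction: E[X] = 6188/19683 ≈ 0.314383.
Is E[X] < 1? YES.
Since E[X] < 1, there exists a 3-coloring of K_{17} with no monochromatic K_5; hence R_3(5) > 17.

E[X] = 6188/19683 ≈ 0.314383; E[X] < 1, so R_3(5) > 17.


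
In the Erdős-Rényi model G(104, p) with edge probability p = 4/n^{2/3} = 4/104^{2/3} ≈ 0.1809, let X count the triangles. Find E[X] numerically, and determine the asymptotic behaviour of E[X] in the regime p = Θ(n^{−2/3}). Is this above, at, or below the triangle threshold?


Number of potential triangles: C(104, 3) = 182104.
Each occurs with probability p³ ≈ (0.1809)³ ≈ 5.917160e-03.
By linearity: E[X] = C(104, 3)·p³ ≈ 182104 · 5.917160e-03 ≈ 1077.5385.
Since α = 2/3 < 1, p = c/n^{2/3} ≫ 1/n is above the triangle threshold p ~ 1/n. Asymptotically E[X] ~ (c³/6)·n^{3(1−α)} = (4³/6)·n^{1} → ∞; triangles are abundant w.h.p.

E[X] ≈ 1077.5385; in regime p = Θ(1/n^{2/3}) E[X] diverges (above the triangle threshold p ~ 1/n).


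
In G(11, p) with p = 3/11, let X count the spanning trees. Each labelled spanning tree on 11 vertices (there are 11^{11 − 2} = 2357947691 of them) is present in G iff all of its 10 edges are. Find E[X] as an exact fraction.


K_11 has 11^{11 − 2} = 2357947691 labelled spanning trees.
For each such spanning tree H, let X_H = 1 if all 10 edges of H are present in G. Then P[X_H = 1] = p^{10} = (3/11)^{10} = 59049/25937424601.
By linearity: E[X] = Σ_H E[X_H] = 2357947691 · p^{10} = 2357947691 · 59049/25937424601 = 59049/11.
Numerically: E[X] ≈ 5.37e+03.

E[X] = 2357947691 · (3/11)^{10} = 59049/11 ≈ 5.37e+03.


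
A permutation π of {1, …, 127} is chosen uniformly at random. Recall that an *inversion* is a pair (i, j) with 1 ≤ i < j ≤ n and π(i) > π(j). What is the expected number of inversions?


Write X = Σ X_I over the C(127, 2) = 8001 pairs i < j, with X_I the indicator of one inversion.
There are 8001 indicators.
For each fixed pair i < j, the values π(i) and π(j) are two distinct elements of {1, …, 127} in uniformly random order; by symmetry P[π(i) > π(j)] = 1/2.
By linearity: E[X] = 8001 · (1/2) = C(127, 2) · (1/2) = 8001/2 = 8001/2 ≈ 4000.500000.

E[X] = 8001/2 = 4000.500000.


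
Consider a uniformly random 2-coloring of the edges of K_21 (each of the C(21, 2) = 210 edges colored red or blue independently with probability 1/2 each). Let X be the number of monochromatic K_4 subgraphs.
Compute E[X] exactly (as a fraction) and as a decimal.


Let X = Σ_S X_S over the C(21, 4) = 5985 subsets S of size 4, where X_S = 1 if the K_4 on S is monochromatic.
For a fixed S, the K_4 on S has C(4, 2) = 6 edges. P[all 6 edges red] = (1/2)^6, and likewise for blue, so P[monochromatic] = 2·(1/2)^6 = 2^{1 − 6} = 1/32.
Summing: E[X] = C(21, 4) · 2^{1 − 6} = 5985 · 1/32 = 5985/32.
Numerically: E[X] ≈ 187.031.

E[X] = C(21,4)·2^(1−C(4,2)) = 5985/32 ≈ 187.031.


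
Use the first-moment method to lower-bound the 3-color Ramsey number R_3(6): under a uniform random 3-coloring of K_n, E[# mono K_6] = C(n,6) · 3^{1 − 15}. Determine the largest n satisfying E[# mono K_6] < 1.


We need C(n, 6) · 3^{1 − 15} < 1, i.e. C(n, 6) < 3^{15 − 1} = 4782969.
Check values of n near the boundary:
  n = 38: C(38, 6) = 2760681; 2760681 < 4782969? YES
  n = 39: C(39, 6) = 3262623; 3262623 < 4782969? YES
  n = 40: C(40, 6) = 3838380; 3838380 < 4782969? YES
  n = 41: C(41, 6) = 4496388; 4496388 < 4782969? YES
  n = 42: C(42, 6) = 5245786; 5245786 < 4782969? NO
  n = 43: C(43, 6) = 6096454; 6096454 < 4782969? NO
The largest n with C(n, 6) < 4782969 is n = 41 (where E[X] = 1498796/1594323 ≈ 0.94008). Hence R_3(6) > 41, i.e. R_3(6) ≥ 42.

Largest n = 41; hence R_3(6) > 41.


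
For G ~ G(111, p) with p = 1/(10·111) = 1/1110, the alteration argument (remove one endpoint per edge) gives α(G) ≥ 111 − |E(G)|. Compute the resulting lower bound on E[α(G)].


E[|E(G)|] = C(111, 2)·p = 6105 · (1/1110) = 11/2.
E[α(G)] ≥ n − E[|E(G)|] = 111 − 11/2 = 211/2.
Numerically: ≈ 105.500000.
(This is only a lower bound; the true E[α(G)] may be larger.)

E[α(G)] ≥ 211/2 ≈ 105.500000.


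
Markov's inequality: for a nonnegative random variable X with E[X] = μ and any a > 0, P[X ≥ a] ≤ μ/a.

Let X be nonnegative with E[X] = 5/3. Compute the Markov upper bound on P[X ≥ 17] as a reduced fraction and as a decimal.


μ = E[X] = 5/3, a = 17.
Markov: P[X ≥ 17] ≤ μ/a = (5/3)/17 = 5/51.
Numerically: ≈ 0.098039.
(Since a = 17 > μ = 1.666667, the bound 5/51 is < 1 and informative.)

P[X ≥ 17] ≤ 5/51 ≈ 0.098039.


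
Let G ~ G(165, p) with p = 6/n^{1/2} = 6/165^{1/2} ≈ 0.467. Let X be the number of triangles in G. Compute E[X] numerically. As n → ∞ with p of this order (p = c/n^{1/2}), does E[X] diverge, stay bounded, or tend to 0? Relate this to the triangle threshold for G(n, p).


Number of potential triangles: C(165, 3) = 735130.
Each occurs with probability p³ ≈ (0.467)³ ≈ 1.01913e-01.
By linearity: E[X] = C(165, 3)·p³ ≈ 735130 · 1.01913e-01 ≈ 74919.002.
Since α = 1/2 < 1, p = c/n^{1/2} ≫ 1/n is above the triangle threshold p ~ 1/n. Asymptotically E[X] ~ (c³/6)·n^{3(1−α)} = (6³/6)·n^{1.5} → ∞; triangles are abundant w.h.p.

E[X] ≈ 74919.002; in regime p = Θ(1/n^{1/2}) E[X] diverges (above the triangle threshold p ~ 1/n).


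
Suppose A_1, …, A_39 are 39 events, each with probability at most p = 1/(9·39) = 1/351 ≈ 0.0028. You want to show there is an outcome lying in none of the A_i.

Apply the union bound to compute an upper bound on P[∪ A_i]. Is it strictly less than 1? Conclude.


Union bound: P[∪_{i=1}^{39} A_i] ≤ Σ_i P[A_i] ≤ 39·p = 39·(1/351) = 1/9.
Numerically: 1/9 ≈ 0.1111.
Is 1/9 < 1? YES.
Since P[∪ A_i] ≤ 1/9 < 1, the complement has P[∩ A_i^c] ≥ 1 − 1/9 = 8/9 > 0, so some outcome avoids every A_i.

39·p = 1/9 ≈ 0.1111; existence CERTIFIED by the union bound.


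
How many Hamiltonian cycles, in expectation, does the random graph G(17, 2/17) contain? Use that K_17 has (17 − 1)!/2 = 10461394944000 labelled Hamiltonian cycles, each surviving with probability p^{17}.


K_17 has (17 − 1)!/2 = 10461394944000 labelled Hamiltonian cycles.
For each such Hamiltonian cycle H, let X_H = 1 if all 17 edges of H are present in G. Then P[X_H = 1] = p^{17} = (2/17)^{17} = 131072/827240261886336764177.
Summing the indicators: E[X] = Σ_H E[X_H] = 10461394944000 · p^{17} = 10461394944000 · 131072/827240261886336764177 = 1371195958099968000/827240261886336764177.
Numerically: E[X] ≈ 0.001658.

E[X] = 10461394944000 · (2/17)^{17} = 1371195958099968000/827240261886336764177 ≈ 0.001658.


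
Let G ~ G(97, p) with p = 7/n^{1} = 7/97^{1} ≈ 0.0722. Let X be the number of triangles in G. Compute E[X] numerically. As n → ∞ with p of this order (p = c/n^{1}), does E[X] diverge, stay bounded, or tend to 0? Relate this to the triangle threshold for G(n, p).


Number of potential triangles: C(97, 3) = 147440.
Each occurs with probability p³ ≈ (0.0722)³ ≈ 3.75819e-04.
By linearity: E[X] = C(97, 3)·p³ ≈ 147440 · 3.75819e-04 ≈ 55.411.
Here α = 1, so p = 7/n is exactly at the triangle threshold p ~ 1/n. Asymptotically E[X] → c³/6 = 7³/6 = 343/6 ≈ 57.167, a bounded constant. In this regime the triangle count is asymptotically Poisson(c³/6).

E[X] ≈ 55.411; in regime p = Θ(1/n^{1}) E[X] stays bounded (at the triangle threshold p ~ 1/n).


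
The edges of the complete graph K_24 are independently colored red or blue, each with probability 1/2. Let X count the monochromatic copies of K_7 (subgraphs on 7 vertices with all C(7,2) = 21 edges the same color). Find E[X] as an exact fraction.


Let X = Σ_S X_S over the C(24, 7) = 346104 subsets S of size 7, where X_S = 1 if the K_7 on S is monochromatic.
For a fixed S, the K_7 on S has C(7, 2) = 21 edges. P[all 21 edges red] = (1/2)^21, and likewise for blue, so P[monochromatic] = 2·(1/2)^21 = 2^{1 − 21} = 1/1048576.
By linearity of expectation: E[X] = C(24, 7) · 2^{1 − 21} = 346104 · 1/1048576 = 43263/131072.
Numerically: E[X] ≈ 0.330070.

E[X] = C(24,7)·2^(1−C(7,2)) = 43263/131072 ≈ 0.330070.


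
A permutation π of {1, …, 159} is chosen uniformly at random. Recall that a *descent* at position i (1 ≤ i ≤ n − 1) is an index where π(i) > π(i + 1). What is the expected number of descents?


Write X = Σ X_I over i = 1, …, 158, with X_I the indicator of one descent.
There are 158 indicators.
For each fixed i, the pair (π(i), π(i+1)) is a uniformly random ordered pair of distinct values from {1, …, 159}; by symmetry P[π(i) > π(i+1)] = 1/2.
By linearity: E[X] = 158 · (1/2) = (159 − 1) · (1/2) = 79 ≈ 79.000000.

E[X] = 79 = 79.000000.


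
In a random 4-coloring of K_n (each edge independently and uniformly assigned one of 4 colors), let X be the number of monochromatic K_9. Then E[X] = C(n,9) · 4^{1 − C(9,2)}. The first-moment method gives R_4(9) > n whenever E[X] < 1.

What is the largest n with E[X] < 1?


We need C(n, 9) · 4^{1 − 36} < 1, i.e. C(n, 9) < 4^{36 − 1} = 1180591620717411303424.
Check values of n near the boundary:
  n = 908: C(908, 9) = 1111058428637338083100; 1111058428637338083100 < 1180591620717411303424? YES
  n = 909: C(909, 9) = 1122169012923711463931; 1122169012923711463931 < 1180591620717411303424? YES
  n = 910: C(910, 9) = 1133378248346922788210; 1133378248346922788210 < 1180591620717411303424? YES
  n = 911: C(911, 9) = 1144686900492291197405; 1144686900492291197405 < 1180591620717411303424? YES
  n = 912: C(912, 9) = 1156095740032081475120; 1156095740032081475120 < 1180591620717411303424? YES
  n = 913: C(913, 9) = 1167605542753639808390; 1167605542753639808390 < 1180591620717411303424? YES
  n = 914: C(914, 9) = 1179217089587653905932; 1179217089587653905932 < 1180591620717411303424? YES
  n = 915: C(915, 9) = 1190931166636537885130; 1190931166636537885130 < 1180591620717411303424? NO
  n = 916: C(916, 9) = 1202748565202942340440; 1202748565202942340440 < 1180591620717411303424? NO
The largest n with C(n, 9) < 1180591620717411303424 is n = 914 (where E[X] = 294804272396913476483/295147905179352825856 ≈ 0.9988357). Hence R_4(9) > 914, i.e. R_4(9) ≥ 915.

Largest n = 914; hence R_4(9) > 914.


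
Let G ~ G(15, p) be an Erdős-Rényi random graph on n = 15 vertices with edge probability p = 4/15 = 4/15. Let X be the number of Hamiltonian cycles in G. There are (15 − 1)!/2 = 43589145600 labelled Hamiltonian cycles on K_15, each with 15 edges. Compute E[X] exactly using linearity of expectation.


K_15 has (15 − 1)!/2 = 43589145600 labelled Hamiltonian cycles.
For each such Hamiltonian cycle H, let X_H = 1 if all 15 edges of H are present in G. Then P[X_H = 1] = p^{15} = (4/15)^{15} = 1073741824/437893890380859375.
By linearity of expectation: E[X] = Σ_H E[X_H] = 43589145600 · p^{15} = 43589145600 · 1073741824/437893890380859375 = 7704277975826432/72081298828125.
Numerically: E[X] ≈ 107.

E[X] = 43589145600 · (4/15)^{15} = 7704277975826432/72081298828125 ≈ 107.


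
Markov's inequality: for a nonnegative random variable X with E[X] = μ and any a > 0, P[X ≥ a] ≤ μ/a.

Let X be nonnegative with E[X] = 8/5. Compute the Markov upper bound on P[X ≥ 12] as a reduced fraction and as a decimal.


μ = E[X] = 8/5, a = 12.
Markov: P[X ≥ 12] ≤ μ/a = (8/5)/12 = 2/15.
Numerically: ≈ 0.13333.
(Since a = 12 > μ = 1.60000, the bound 2/15 is < 1 and informative.)

P[X ≥ 12] ≤ 2/15 ≈ 0.13333.


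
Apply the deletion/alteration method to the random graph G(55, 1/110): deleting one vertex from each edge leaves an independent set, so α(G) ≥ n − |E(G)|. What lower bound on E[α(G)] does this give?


E[|E(G)|] = C(55, 2)·p = 1485 · (1/110) = 27/2.
E[α(G)] ≥ n − E[|E(G)|] = 55 − 27/2 = 83/2.
Numerically: ≈ 41.500.
(This is only a lower bound; the true E[α(G)] may be larger.)

E[α(G)] ≥ 83/2 ≈ 41.500.


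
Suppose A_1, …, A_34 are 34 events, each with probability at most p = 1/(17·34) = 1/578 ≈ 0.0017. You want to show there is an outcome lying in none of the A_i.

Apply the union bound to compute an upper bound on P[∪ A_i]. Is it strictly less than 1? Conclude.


Union bound: P[∪_{i=1}^{34} A_i] ≤ Σ_i P[A_i] ≤ 34·p = 34·(1/578) = 1/17.
Numerically: 1/17 ≈ 0.0588.
Is 1/17 < 1? YES.
Since P[∪ A_i] ≤ 1/17 < 1, the complement has P[∩ A_i^c] ≥ 1 − 1/17 = 16/17 > 0, so some outcome avoids every A_i.

34·p = 1/17 ≈ 0.0588; existence CERTIFIED by the union bound.


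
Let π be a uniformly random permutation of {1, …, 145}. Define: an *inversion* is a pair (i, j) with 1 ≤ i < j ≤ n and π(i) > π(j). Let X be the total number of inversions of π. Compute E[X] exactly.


Write X = Σ X_I over the C(145, 2) = 10440 pairs i < j, with X_I the indicator of one inversion.
There are 10440 indicators.
For each fixed pair i < j, the values π(i) and π(j) are two distinct elements of {1, …, 145} in uniformly random order; by symmetry P[π(i) > π(j)] = 1/2.
By linearity: E[X] = 10440 · (1/2) = C(145, 2) · (1/2) = 10440/2 = 5220 ≈ 5220.0000.

E[X] = 5220 = 5220.0000.


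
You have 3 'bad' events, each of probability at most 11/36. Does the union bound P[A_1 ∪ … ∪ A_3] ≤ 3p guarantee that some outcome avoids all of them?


Union bound: P[∪_{i=1}^{3} A_i] ≤ Σ_i P[A_i] ≤ 3·p = 3·(11/36) = 11/12.
Numerically: 11/12 ≈ 0.917.
Is 11/12 < 1? YES.
Since P[∪ A_i] ≤ 11/12 < 1, the complement has P[∩ A_i^c] ≥ 1 − 11/12 = 1/12 > 0, so some outcome avoids every A_i.

3·p = 11/12 ≈ 0.917; existence CERTIFIED by the union bound.


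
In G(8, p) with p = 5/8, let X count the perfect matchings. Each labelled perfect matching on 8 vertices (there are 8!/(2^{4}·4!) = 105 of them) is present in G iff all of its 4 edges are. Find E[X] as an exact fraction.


K_8 has 8!/(2^{4}·4!) = 105 labelled perfect matchings.
For each such perfect matching H, let X_H = 1 if all 4 edges of H are present in G. Then P[X_H = 1] = p^{4} = (5/8)^{4} = 625/4096.
By linearity of expectation: E[X] = Σ_H E[X_H] = 105 · p^{4} = 105 · 625/4096 = 65625/4096.
Numerically: E[X] ≈ 16.

E[X] = 105 · (5/8)^{4} = 65625/4096 ≈ 16.


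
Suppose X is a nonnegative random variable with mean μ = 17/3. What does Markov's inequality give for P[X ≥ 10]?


μ = E[X] = 17/3, a = 10.
Markov: P[X ≥ 10] ≤ μ/a = (17/3)/10 = 17/30.
Numerically: ≈ 0.5667.
(Since a = 10 > μ = 5.6667, the bound 17/30 is < 1 and informative.)

P[X ≥ 10] ≤ 17/30 ≈ 0.5667.


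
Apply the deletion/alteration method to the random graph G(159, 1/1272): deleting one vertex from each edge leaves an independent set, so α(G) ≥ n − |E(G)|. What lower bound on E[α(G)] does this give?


E[|E(G)|] = C(159, 2)·p = 12561 · (1/1272) = 79/8.
E[α(G)] ≥ n − E[|E(G)|] = 159 − 79/8 = 1193/8.
Numerically: ≈ 149.12500.
(This is only a lower bound; the true E[α(G)] may be larger.)

E[α(G)] ≥ 1193/8 ≈ 149.12500.


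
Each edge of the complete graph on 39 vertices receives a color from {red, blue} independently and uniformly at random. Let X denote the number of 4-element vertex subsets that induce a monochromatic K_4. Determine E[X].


Let X = Σ_S X_S over the C(39, 4) = 82251 subsets S of size 4, where X_S = 1 if the K_4 on S is monochromatic.
For a fixed S, the K_4 on S has C(4, 2) = 6 edges. P[all 6 edges red] = (1/2)^6, and likewise for blue, so P[monochromatic] = 2·(1/2)^6 = 2^{1 − 6} = 1/32.
By linearity: E[X] = C(39, 4) · 2^{1 − 6} = 82251 · 1/32 = 82251/32.
Numerically: E[X] ≈ 2570.344.

E[X] = C(39,4)·2^(1−C(4,2)) = 82251/32 ≈ 2570.344.


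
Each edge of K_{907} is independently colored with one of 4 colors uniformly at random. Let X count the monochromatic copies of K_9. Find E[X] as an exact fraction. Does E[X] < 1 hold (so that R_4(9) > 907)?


E[X] = C(907, 9) · 4^{1 − 36} = 1100045734961417331175 · 4^{−35} = 1100045734961417331175/1180591620717411303424.
As a reduced fraction: E[X] = 1100045734961417331175/1180591620717411303424 ≈ 0.93177.
Is E[X] < 1? YES.
Since E[X] < 1, there exists a 4-coloring of K_{907} with no monochromatic K_9; hence R_4(9) > 907.

E[X] = 1100045734961417331175/1180591620717411303424 ≈ 0.93177; E[X] < 1, so R_4(9) > 907.


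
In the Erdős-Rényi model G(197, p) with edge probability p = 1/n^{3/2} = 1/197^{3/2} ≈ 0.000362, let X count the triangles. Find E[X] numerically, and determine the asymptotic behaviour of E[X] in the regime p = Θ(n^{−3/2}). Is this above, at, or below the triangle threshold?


Number of potential triangles: C(197, 3) = 1254890.
Each occurs with probability p³ ≈ (0.000362)³ ≈ 4.73044e-11.
By linearity: E[X] = C(197, 3)·p³ ≈ 1254890 · 4.73044e-11 ≈ 0.000.
Since α = 3/2 > 1, p = c/n^{3/2} = o(1/n) is below the triangle threshold p ~ 1/n. Asymptotically E[X] ~ (c³/6)·n^{3(1−α)} = (1³/6)·n^{-1.5} → 0, so by Markov's inequality G has no triangles w.h.p.

E[X] ≈ 0.000; in regime p = Θ(1/n^{3/2}) E[X] tends to 0 (below the triangle threshold p ~ 1/n).


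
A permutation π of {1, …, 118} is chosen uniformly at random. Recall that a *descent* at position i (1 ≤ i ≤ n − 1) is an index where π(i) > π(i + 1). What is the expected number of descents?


Write X = Σ X_I over i = 1, …, 117, with X_I the indicator of one descent.
There are 117 indicators.
For each fixed i, the pair (π(i), π(i+1)) is a uniformly random ordered pair of distinct values from {1, …, 118}; by symmetry P[π(i) > π(i+1)] = 1/2.
By linearity: E[X] = 117 · (1/2) = (118 − 1) · (1/2) = 117/2 ≈ 58.500000.

E[X] = 117/2 = 58.500000.


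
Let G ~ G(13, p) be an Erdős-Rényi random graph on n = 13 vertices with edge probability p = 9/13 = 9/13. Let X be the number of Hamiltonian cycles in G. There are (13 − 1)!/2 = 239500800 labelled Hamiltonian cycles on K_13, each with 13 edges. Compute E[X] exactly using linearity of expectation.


K_13 has (13 − 1)!/2 = 239500800 labelled Hamiltonian cycles.
For each such Hamiltonian cycle H, let X_H = 1 if all 13 edges of H are present in G. Then P[X_H = 1] = p^{13} = (9/13)^{13} = 2541865828329/302875106592253.
Summing the indicators: E[X] = Σ_H E[X_H] = 239500800 · p^{13} = 239500800 · 2541865828329/302875106592253 = 608778899377458163200/302875106592253.
Numerically: E[X] ≈ 2.01e+06.

E[X] = 239500800 · (9/13)^{13} = 608778899377458163200/302875106592253 ≈ 2.01e+06.


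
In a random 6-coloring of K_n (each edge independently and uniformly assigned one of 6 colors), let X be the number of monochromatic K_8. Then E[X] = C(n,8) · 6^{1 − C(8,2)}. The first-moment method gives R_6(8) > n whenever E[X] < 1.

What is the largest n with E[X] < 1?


We need C(n, 8) · 6^{1 − 28} < 1, i.e. C(n, 8) < 6^{28 − 1} = 1023490369077469249536.
Check values of n near the boundary:
  n = 1593: C(1593, 8) = 1010555394551193970323; 1010555394551193970323 < 1023490369077469249536? YES
  n = 1594: C(1594, 8) = 1015652773590544255167; 1015652773590544255167 < 1023490369077469249536? YES
  n = 1595: C(1595, 8) = 1020772636343363633895; 1020772636343363633895 < 1023490369077469249536? YES
  n = 1596: C(1596, 8) = 1025915067760710553965; 1025915067760710553965 < 1023490369077469249536? NO
  n = 1597: C(1597, 8) = 1031080153060953275445; 1031080153060953275445 < 1023490369077469249536? NO
  n = 1598: C(1598, 8) = 1036267977730442348529; 1036267977730442348529 < 1023490369077469249536? NO
The largest n with C(n, 8) < 1023490369077469249536 is n = 1595 (where E[X] = 113419181815929292655/113721152119718805504 ≈ 0.99734). Hence R_6(8) > 1595, i.e. R_6(8) ≥ 1596.

Largest n = 1595; hence R_6(8) > 1595.


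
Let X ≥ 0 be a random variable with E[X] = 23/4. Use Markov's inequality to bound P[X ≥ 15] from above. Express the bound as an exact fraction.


μ = E[X] = 23/4, a = 15.
Markov: P[X ≥ 15] ≤ μ/a = (23/4)/15 = 23/60.
Numerically: ≈ 0.3833.
(Since a = 15 > μ = 5.7500, the bound 23/60 is < 1 and informative.)

P[X ≥ 15] ≤ 23/60 ≈ 0.3833.


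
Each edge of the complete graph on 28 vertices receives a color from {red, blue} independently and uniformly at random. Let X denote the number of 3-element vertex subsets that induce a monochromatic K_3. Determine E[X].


Let X = Σ_S X_S over the C(28, 3) = 3276 subsets S of size 3, where X_S = 1 if the K_3 on S is monochromatic.
For a fixed S, the K_3 on S has C(3, 2) = 3 edges. P[all 3 edges red] = (1/2)^3, and likewise for blue, so P[monochromatic] = 2·(1/2)^3 = 2^{1 − 3} = 1/4.
By linearity: E[X] = C(28, 3) · 2^{1 − 3} = 3276 · 1/4 = 819.
Numerically: E[X] ≈ 819.000.

E[X] = C(28,3)·2^(1−C(3,2)) = 819 ≈ 819.000.


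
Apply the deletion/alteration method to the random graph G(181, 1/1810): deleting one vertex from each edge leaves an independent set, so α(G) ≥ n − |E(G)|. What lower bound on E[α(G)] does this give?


E[|E(G)|] = C(181, 2)·p = 16290 · (1/1810) = 9.
E[α(G)] ≥ n − E[|E(G)|] = 181 − 9 = 172.
Numerically: ≈ 172.00000.
(This is only a lower bound; the true E[α(G)] may be larger.)

E[α(G)] ≥ 172 ≈ 172.00000.


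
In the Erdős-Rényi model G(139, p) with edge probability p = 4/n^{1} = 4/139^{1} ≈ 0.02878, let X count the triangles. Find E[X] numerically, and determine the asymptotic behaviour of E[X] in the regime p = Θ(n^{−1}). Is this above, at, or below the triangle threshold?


Number of potential triangles: C(139, 3) = 437989.
Each occurs with probability p³ ≈ (0.02878)³ ≈ 2.383063e-05.
By linearity: E[X] = C(139, 3)·p³ ≈ 437989 · 2.383063e-05 ≈ 10.4376.
Here α = 1, so p = 4/n is exactly at the triangle threshold p ~ 1/n. Asymptotically E[X] → c³/6 = 4³/6 = 32/3 ≈ 10.6667, a bounded constant. In this regime the triangle count is asymptotically Poisson(c³/6).

E[X] ≈ 10.4376; in regime p = Θ(1/n^{1}) E[X] stays bounded (at the triangle threshold p ~ 1/n).


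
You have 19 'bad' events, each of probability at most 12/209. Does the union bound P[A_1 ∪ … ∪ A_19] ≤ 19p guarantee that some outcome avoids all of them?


Union bound: P[∪_{i=1}^{19} A_i] ≤ Σ_i P[A_i] ≤ 19·p = 19·(12/209) = 12/11.
Numerically: 12/11 ≈ 1.0909091.
Is 12/11 < 1? NO.
Since the bound 12/11 is ≥ 1, the union bound is uninformative here; it does NOT by itself certify existence.

19·p = 12/11 ≈ 1.0909091; existence NOT certified by the union bound.


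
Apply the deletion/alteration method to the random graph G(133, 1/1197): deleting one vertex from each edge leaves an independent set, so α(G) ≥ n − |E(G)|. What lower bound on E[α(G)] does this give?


E[|E(G)|] = C(133, 2)·p = 8778 · (1/1197) = 22/3.
E[α(G)] ≥ n − E[|E(G)|] = 133 − 22/3 = 377/3.
Numerically: ≈ 125.666667.
(This is only a lower bound; the true E[α(G)] may be larger.)

E[α(G)] ≥ 377/3 ≈ 125.666667.


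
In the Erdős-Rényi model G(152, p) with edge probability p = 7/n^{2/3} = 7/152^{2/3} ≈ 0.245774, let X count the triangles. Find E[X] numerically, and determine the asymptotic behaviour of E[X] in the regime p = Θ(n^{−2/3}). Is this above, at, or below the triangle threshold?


Number of potential triangles: C(152, 3) = 573800.
Each occurs with probability p³ ≈ (0.245774)³ ≈ 1.48459141e-02.
By linearity: E[X] = C(152, 3)·p³ ≈ 573800 · 1.48459141e-02 ≈ 8518.585526.
Since α = 2/3 < 1, p = c/n^{2/3} ≫ 1/n is above the triangle threshold p ~ 1/n. Asymptotically E[X] ~ (c³/6)·n^{3(1−α)} = (7³/6)·n^{1} → ∞; triangles are abundant w.h.p.

E[X] ≈ 8518.585526; in regime p = Θ(1/n^{2/3}) E[X] diverges (above the triangle threshold p ~ 1/n).


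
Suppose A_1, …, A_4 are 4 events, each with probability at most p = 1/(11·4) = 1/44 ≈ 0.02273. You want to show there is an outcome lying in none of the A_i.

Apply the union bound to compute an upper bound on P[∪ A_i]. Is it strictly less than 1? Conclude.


Union bound: P[∪_{i=1}^{4} A_i] ≤ Σ_i P[A_i] ≤ 4·p = 4·(1/44) = 1/11.
Numerically: 1/11 ≈ 0.09091.
Is 1/11 < 1? YES.
Since P[∪ A_i] ≤ 1/11 < 1, the complement has P[∩ A_i^c] ≥ 1 − 1/11 = 10/11 > 0, so some outcome avoids every A_i.

4·p = 1/11 ≈ 0.09091; existence CERTIFIED by the union bound.


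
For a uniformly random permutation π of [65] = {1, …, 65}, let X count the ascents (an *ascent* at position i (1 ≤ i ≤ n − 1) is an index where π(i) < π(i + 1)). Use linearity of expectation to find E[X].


Write X = Σ X_I over i = 1, …, 64, with X_I the indicator of one ascent.
There are 64 indicators.
For each fixed i, the pair (π(i), π(i+1)) is a uniformly random ordered pair of distinct values from {1, …, 65}; by symmetry P[π(i) < π(i+1)] = 1/2.
By linearity: E[X] = 64 · (1/2) = (65 − 1) · (1/2) = 32 ≈ 32.0000.

E[X] = 32 = 32.0000.


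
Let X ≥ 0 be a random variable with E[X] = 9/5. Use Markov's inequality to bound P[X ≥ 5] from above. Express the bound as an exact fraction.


μ = E[X] = 9/5, a = 5.
Markov: P[X ≥ 5] ≤ μ/a = (9/5)/5 = 9/25.
Numerically: ≈ 0.360.
(Since a = 5 > μ = 1.800, the bound 9/25 is < 1 and informative.)

P[X ≥ 5] ≤ 9/25 ≈ 0.360.


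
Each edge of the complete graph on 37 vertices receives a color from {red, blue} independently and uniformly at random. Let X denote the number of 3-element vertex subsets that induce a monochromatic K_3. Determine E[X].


Let X = Σ_S X_S over the C(37, 3) = 7770 subsets S of size 3, where X_S = 1 if the K_3 on S is monochromatic.
For a fixed S, the K_3 on S has C(3, 2) = 3 edges. P[all 3 edges red] = (1/2)^3, and likewise for blue, so P[monochromatic] = 2·(1/2)^3 = 2^{1 − 3} = 1/4.
By linearity of expectation: E[X] = C(37, 3) · 2^{1 − 3} = 7770 · 1/4 = 3885/2.
Numerically: E[X] ≈ 1942.500000.

E[X] = C(37,3)·2^(1−C(3,2)) = 3885/2 ≈ 1942.500000.


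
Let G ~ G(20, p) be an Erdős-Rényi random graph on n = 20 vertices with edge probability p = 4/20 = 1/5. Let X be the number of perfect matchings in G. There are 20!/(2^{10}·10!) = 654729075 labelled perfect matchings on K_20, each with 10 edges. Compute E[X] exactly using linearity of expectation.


K_20 has 20!/(2^{10}·10!) = 654729075 labelled perfect matchings.
For each such perfect matching H, let X_H = 1 if all 10 edges of H are present in G. Then P[X_H = 1] = p^{10} = (1/5)^{10} = 1/9765625.
Summing the indicators: E[X] = Σ_H E[X_H] = 654729075 · p^{10} = 654729075 · 1/9765625 = 26189163/390625.
Numerically: E[X] ≈ 67.

E[X] = 654729075 · (1/5)^{10} = 26189163/390625 ≈ 67.


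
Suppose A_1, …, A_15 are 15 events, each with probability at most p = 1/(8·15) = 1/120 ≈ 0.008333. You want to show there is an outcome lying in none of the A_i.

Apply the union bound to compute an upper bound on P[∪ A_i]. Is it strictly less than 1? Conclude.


Union bound: P[∪_{i=1}^{15} A_i] ≤ Σ_i P[A_i] ≤ 15·p = 15·(1/120) = 1/8.
Numerically: 1/8 ≈ 0.125000.
Is 1/8 < 1? YES.
Since P[∪ A_i] ≤ 1/8 < 1, the complement has P[∩ A_i^c] ≥ 1 − 1/8 = 7/8 > 0, so some outcome avoids every A_i.

15·p = 1/8 ≈ 0.125000; existence CERTIFIED by the union bound.


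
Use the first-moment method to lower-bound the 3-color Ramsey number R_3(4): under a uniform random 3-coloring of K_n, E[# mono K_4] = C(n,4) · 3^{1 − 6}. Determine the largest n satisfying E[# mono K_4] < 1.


We need C(n, 4) · 3^{1 − 6} < 1, i.e. C(n, 4) < 3^{6 − 1} = 243.
Check values of n near the boundary:
  n = 6: C(6, 4) = 15; 15 < 243? YES
  n = 7: C(7, 4) = 35; 35 < 243? YES
  n = 8: C(8, 4) = 70; 70 < 243? YES
  n = 9: C(9, 4) = 126; 126 < 243? YES
  n = 10: C(10, 4) = 210; 210 < 243? YES
  n = 11: C(11, 4) = 330; 330 < 243? NO
  n = 12: C(12, 4) = 495; 495 < 243? NO
  n = 13: C(13, 4) = 715; 715 < 243? NO
The largest n with C(n, 4) < 243 is n = 10 (where E[X] = 70/81 ≈ 0.8641975). Hence R_3(4) > 10, i.e. R_3(4) ≥ 11.

Largest n = 10; hence R_3(4) > 10.


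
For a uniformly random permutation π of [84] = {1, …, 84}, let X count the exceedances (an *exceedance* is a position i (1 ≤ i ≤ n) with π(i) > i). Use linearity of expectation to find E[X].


Write X = Σ_{i=1}^{84} X_i, where X_i = 1_{π(i) > i}.
For each fixed i, π(i) is uniform over {1, …, 84} (marginal of a uniform permutation), so P[π(i) > i] = (n − i)/n. Summing: Σ_{i=1}^{84} (n − i)/n = (0 + 1 + … + 83)/84 = 84(84 − 1)/(2·84) = (84 − 1)/2.
Hence E[X] = Σ_{i=1}^{84} (84 − i)/84 = 83/2 ≈ 41.5000.

E[X] = 83/2 = 41.5000.
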